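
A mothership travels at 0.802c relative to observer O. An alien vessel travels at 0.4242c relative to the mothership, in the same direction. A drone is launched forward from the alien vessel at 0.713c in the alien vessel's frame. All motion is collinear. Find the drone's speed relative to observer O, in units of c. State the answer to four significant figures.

0.9852c

Compose velocities in two stages. Stage 1 (into S'): u₁ = (0.713+0.4242)/(1+0.713×0.4242) = 0.87312.
Stage 2 (into S): u = (0.87312+0.802)/(1+0.87312×0.802) = 0.98522, so the speed is 0.9852c.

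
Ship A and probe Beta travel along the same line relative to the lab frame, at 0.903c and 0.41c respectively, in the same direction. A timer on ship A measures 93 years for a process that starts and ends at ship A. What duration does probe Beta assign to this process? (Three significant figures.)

Transform ship A's velocity into probe Beta's frame: (0.903 − 0.41)/(1 − 0.903·0.41) = 0.493/0.62977, so the relative speed is 0.78283c.
γ for this relative speed: γ = 1/√(1 − 0.612823) = 1.6071.
Ship A's interval is proper; time dilation gives Δt_B = γΔτ = 1.6071 × 93 years = 149 years.

149 years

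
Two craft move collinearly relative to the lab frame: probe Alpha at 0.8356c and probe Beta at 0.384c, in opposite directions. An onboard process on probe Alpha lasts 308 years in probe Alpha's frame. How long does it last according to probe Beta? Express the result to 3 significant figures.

Transform probe Alpha's velocity into probe Beta's frame: (0.8356 + 0.384)/(1 + 0.8356·0.384) = 1.2196/1.3208704, so the relative speed is 0.92333c.
At |u| = 0.92333c, γ = (1 − 0.852538)^(−1/2) = 2.6041.
Probe Alpha's interval is proper; time dilation gives Δt_B = γΔτ = 2.6041 × 308 years = 802 years.

802 years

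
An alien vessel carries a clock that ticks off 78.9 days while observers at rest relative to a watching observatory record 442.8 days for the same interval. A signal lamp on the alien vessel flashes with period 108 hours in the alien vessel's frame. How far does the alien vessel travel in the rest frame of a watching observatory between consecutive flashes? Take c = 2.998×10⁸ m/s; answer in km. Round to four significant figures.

6.437×10^11 km

From Δt = γΔτ: γ = 442.8/78.9 = 5.61217.
β = √(1 − 1/γ²) = 0.984. Lab-frame period = γτ = 5.61217×108 hours = 606.11 hours. Distance = βc × γτ = 0.984 × 2.998×10⁸ m/s × 2181996 s = 6.4370×10^14 m = 6.437×10^11 km.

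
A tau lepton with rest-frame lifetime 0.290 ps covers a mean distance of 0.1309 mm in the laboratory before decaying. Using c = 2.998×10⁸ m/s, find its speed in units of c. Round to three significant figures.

0.833c

Let x = d/(cτ) = 1.309×10^-4 m / (2.998×10⁸ m/s × 2.900×10^-13 s) = 1.5056. Since d = βγcτ, x = βγ = β/√(1−β²).
Solving: β² = x²/(1+x²) = 2.26683/3.26683 = 0.693893, so β = 0.833.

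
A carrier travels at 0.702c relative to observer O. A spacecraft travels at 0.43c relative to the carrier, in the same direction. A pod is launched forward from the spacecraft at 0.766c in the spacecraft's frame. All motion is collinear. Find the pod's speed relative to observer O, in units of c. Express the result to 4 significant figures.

First combine the pod and spacecraft (S''→S'): u₁ = (0.766 + 0.43)/(1 + 0.766×0.43) = 1.196/1.32938 = 0.89967.
Then combine with the carrier (S'→S): u = (0.89967 + 0.702)/(1 + 0.89967×0.702) = 1.60167/1.63156834 = 0.98168.

0.9817c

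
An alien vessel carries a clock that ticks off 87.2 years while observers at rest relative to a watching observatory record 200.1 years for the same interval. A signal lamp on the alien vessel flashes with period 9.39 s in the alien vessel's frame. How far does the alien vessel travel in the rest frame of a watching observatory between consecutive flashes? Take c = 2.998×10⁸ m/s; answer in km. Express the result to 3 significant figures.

5.81×10^6 km

From Δt = γΔτ: γ = 200.1/87.2 = 2.29472.
β = √(1 − 1/γ²) = 0.90005. Lab-frame period = γτ = 2.29472×9.39 s = 21.547 s. Distance = βc × γτ = 0.90005 × 2.998×10⁸ m/s × 21.547 s = 5.8141×10^9 m = 5.81×10^6 km.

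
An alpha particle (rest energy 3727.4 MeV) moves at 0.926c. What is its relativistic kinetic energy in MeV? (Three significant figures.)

6150 MeV

γ = 1/√(1 − β²) = 1/√(1 − 0.857476) = 1/√0.142524 = 1/0.377524 = 2.6488.
Kinetic energy: K = (γ − 1)mc² = (2.6488 − 1) × 3727.4 MeV = 1.6488 × 3727.4 = 6150 MeV.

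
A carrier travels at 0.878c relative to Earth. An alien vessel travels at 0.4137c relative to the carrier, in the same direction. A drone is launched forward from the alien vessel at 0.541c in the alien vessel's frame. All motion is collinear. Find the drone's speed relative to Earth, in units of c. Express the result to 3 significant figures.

Compose velocities in two stages. Stage 1 (into S'): u₁ = (0.541+0.4137)/(1+0.541×0.4137) = 0.7801.
Stage 2 (into S): u = (0.7801+0.878)/(1+0.7801×0.878) = 0.98408, so the speed is 0.984c.

0.984c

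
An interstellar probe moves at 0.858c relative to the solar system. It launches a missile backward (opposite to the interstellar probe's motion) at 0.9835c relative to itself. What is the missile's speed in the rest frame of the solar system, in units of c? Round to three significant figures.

0.804c

In units of c, u = (u' + v)/(1 + u'v) with u' = −0.9835 and v = 0.858.
Numerator: −0.9835 + 0.858 = −0.1255. Denominator: 1 + (−0.9835)(0.858) = 0.156157.
u = −0.1255/0.156157 = −0.80368, so the speed is 0.804c.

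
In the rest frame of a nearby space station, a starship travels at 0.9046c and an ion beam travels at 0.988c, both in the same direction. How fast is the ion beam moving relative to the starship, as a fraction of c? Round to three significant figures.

0.785c

Transform to the starship's frame: u' = (u − v)/(1 − uv/c²).
u' = (0.988 − 0.9046)/(1 − 0.988×0.9046) = 0.0834/0.1062552 = 0.7849.
Speed in the starship's frame: 0.785c (in the same direction).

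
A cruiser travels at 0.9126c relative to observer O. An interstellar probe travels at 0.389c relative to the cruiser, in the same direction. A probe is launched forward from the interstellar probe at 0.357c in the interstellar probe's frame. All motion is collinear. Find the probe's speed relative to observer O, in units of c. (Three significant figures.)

First combine the probe and interstellar probe (S''→S'): u₁ = (0.357 + 0.389)/(1 + 0.357×0.389) = 0.746/1.138873 = 0.65503.
Then combine with the cruiser (S'→S): u = (0.65503 + 0.9126)/(1 + 0.65503×0.9126) = 1.56763/1.597780378 = 0.98113.

0.981c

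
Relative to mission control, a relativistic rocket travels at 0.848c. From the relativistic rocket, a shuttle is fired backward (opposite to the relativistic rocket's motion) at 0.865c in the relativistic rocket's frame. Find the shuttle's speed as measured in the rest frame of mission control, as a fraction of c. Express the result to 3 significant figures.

0.0638c

In units of c, u = (u' + v)/(1 + u'v) with u' = −0.865 and v = 0.848.
Numerator: −0.865 + 0.848 = −0.017. Denominator: 1 + (−0.865)(0.848) = 0.26648.
u = −0.017/0.26648 = −0.063795, so the speed is 0.0638c.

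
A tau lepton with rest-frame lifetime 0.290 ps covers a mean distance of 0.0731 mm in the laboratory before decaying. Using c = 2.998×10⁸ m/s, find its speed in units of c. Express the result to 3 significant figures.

Lab distance = (lab lifetime)·v = γτ·βc, so βγ = d/(cτ) = 7.310×10^-5/(2.998×10⁸ × 2.900×10^-13) = 0.84079.
With βγ = 0.84079: γ² = 1 + (βγ)² = 1.706928, and β = (βγ)/γ = 0.84079/1.30649 = 0.644.

0.644c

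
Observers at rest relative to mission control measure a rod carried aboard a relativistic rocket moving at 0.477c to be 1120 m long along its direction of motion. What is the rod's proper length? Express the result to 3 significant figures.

β² = 0.227529, so γ = 1/√0.772471 = 1.1378.
Proper length: L₀ = γ·L = 1.1378 × 1120 = 1270 m.

1270 m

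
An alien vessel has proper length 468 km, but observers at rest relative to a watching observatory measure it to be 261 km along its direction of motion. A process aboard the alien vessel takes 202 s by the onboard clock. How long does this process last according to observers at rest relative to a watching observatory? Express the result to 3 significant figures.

362 s

γ = L₀/L = 468/261 = 1.7931.
Δt = γΔτ = 1.7931 × 202 = 362 s.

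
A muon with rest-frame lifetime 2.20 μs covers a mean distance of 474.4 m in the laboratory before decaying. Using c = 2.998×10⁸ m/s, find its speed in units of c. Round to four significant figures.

0.5839c

d = βγcτ ⇒ βγ = d/(cτ) = 474.4 m / (659.56 m) = 0.71927.
β = (βγ)/√(1+(βγ)²) = 0.71927/√1.517349 = 0.5839.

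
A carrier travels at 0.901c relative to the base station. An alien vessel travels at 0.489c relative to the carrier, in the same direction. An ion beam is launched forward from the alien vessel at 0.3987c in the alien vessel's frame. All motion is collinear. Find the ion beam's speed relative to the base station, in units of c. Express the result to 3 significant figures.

0.985c

First combine the ion beam and alien vessel (S''→S'): u₁ = (0.3987 + 0.489)/(1 + 0.3987×0.489) = 0.8877/1.1949643 = 0.74287.
Then combine with the carrier (S'→S): u = (0.74287 + 0.901)/(1 + 0.74287×0.901) = 1.64387/1.66932587 = 0.98475.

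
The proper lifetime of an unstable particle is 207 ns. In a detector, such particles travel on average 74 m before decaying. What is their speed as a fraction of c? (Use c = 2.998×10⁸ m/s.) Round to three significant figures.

0.766c

Let x = d/(cτ) = 74.00 m / (2.998×10⁸ m/s × 2.070×10^-7 s) = 1.1924. Since d = βγcτ, x = βγ = β/√(1−β²).
Solving: β² = x²/(1+x²) = 1.42182/2.42182 = 0.587087, so β = 0.766.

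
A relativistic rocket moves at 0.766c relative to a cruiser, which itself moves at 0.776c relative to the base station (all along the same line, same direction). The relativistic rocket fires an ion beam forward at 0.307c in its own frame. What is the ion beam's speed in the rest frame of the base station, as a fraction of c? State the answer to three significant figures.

Apply u = (u'+v)/(1+u'v) twice. Ion beam in the cruiser frame: (0.307+0.766)/(1+0.307·0.766) = 1.073/1.235162 = 0.86871c.
That velocity, transformed to the rest frame of the base station: (0.86871+0.776)/(1+0.86871·0.776) = 1.64471/1.67411896 = 0.98243c.

0.982c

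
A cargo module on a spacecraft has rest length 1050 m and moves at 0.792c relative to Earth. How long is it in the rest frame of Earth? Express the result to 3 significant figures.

641 m

γ = 1/√(1 − β²) = 1/√(1 − 0.627264) = 1/√0.372736 = 1/0.610521 = 1.6379.
Along the direction of motion the measured length is L₀/γ = 1050/1.6379 = 641 m.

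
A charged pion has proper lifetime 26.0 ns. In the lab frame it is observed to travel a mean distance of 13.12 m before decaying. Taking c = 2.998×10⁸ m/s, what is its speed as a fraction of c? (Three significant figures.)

0.860c

d = βγcτ ⇒ βγ = d/(cτ) = 13.12 m / (7.7948 m) = 1.6832.
β = (βγ)/√(1+(βγ)²) = 1.6832/√3.83316 = 0.860.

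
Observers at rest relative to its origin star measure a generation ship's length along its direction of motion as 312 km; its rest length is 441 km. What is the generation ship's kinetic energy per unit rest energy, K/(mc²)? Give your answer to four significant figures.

Length contraction gives γ = L₀/L = 441/312 = 1.41346.
Since K = (γ−1)mc², K/(mc²) = 1.41346 − 1 = 0.4135.

0.4135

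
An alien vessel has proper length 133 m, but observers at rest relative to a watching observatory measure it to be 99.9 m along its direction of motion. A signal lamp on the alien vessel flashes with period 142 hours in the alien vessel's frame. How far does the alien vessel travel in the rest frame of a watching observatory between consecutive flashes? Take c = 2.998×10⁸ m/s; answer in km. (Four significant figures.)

From L = L₀/γ: γ = 133/99.9 = 1.33133.
β = √(1 − 1/γ²) = 0.66016. Lab-frame period = γτ = 1.33133×142 hours = 189.05 hours. Distance = βc × γτ = 0.66016 × 2.998×10⁸ m/s × 680580 s = 1.3470×10^14 m = 1.347×10^11 km.

1.347×10^11 km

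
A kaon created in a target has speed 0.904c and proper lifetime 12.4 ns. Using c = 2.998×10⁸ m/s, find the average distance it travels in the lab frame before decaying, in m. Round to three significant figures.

With β = 0.904, γ = 1/√(1 − 0.904²) = 1/√0.182784 = 2.339.
Lab-frame lifetime: Δt = γτ = 2.339 × 12.4 ns = 29.004 ns.
Distance: d = vΔt = 0.904 × 2.998×10⁸ m/s × 2.9004×10^-8 s = 7.86 m.

7.86 m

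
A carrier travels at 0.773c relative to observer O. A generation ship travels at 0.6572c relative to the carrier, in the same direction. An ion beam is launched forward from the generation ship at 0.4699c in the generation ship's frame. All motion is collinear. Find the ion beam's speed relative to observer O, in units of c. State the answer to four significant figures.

Compose velocities in two stages. Stage 1 (into S'): u₁ = (0.4699+0.6572)/(1+0.4699×0.6572) = 0.86116.
Stage 2 (into S): u = (0.86116+0.773)/(1+0.86116×0.773) = 0.98108, so the speed is 0.9811c.

0.9811c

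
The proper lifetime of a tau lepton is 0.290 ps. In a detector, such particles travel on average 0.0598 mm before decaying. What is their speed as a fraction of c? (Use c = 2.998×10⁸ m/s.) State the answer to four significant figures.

d = βγcτ ⇒ βγ = d/(cτ) = 5.980×10^-5 m / (8.6942×10^-5 m) = 0.68781.
β = (βγ)/√(1+(βγ)²) = 0.68781/√1.473083 = 0.5667.

0.5667c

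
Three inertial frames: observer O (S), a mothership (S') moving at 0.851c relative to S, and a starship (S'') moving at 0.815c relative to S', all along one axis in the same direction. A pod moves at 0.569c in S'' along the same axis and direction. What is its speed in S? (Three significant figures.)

Apply u = (u'+v)/(1+u'v) twice. Pod in the mothership frame: (0.569+0.815)/(1+0.569·0.815) = 1.384/1.463735 = 0.94553c.
That velocity, transformed to the rest frame of observer O: (0.94553+0.851)/(1+0.94553·0.851) = 1.79653/1.80464603 = 0.9955c.

0.996c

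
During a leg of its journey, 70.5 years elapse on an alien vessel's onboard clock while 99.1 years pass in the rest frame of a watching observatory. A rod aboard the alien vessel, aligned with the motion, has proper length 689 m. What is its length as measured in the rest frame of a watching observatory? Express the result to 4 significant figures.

γ = Δt/Δτ = 99.1/70.5 = 1.40567.
L = L₀/γ = 689/1.40567 = 490.2 m.

490.2 m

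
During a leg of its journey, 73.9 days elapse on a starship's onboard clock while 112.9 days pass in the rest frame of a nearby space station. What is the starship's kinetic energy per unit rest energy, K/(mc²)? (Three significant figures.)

The time-dilation ratio gives γ = 112.9/73.9 = 1.52774.
Since K = (γ−1)mc², K/(mc²) = 1.52774 − 1 = 0.528.

0.528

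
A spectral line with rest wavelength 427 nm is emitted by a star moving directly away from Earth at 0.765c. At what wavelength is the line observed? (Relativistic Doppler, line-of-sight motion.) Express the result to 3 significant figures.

Relativistic Doppler for wavelength: λ_obs = λ_src · √((1+β)/(1−β)).
With β = 0.765: factor = √(1.765/0.235) = 2.7406.
λ_obs = 427 × 2.7406 = 1170 nm.

1170 nm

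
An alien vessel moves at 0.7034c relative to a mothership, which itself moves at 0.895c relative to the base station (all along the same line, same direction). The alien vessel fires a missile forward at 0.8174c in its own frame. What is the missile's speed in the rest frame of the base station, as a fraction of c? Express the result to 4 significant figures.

0.9981c

Compose velocities in two stages. Stage 1 (into S'): u₁ = (0.8174+0.7034)/(1+0.8174×0.7034) = 0.96561.
Stage 2 (into S): u = (0.96561+0.895)/(1+0.96561×0.895) = 0.99806, so the speed is 0.9981c.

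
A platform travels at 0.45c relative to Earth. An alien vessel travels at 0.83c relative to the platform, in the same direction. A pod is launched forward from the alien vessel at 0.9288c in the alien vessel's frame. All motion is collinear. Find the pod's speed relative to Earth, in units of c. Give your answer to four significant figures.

0.9974c

First combine the pod and alien vessel (S''→S'): u₁ = (0.9288 + 0.83)/(1 + 0.9288×0.83) = 1.7588/1.770904 = 0.99317.
Then combine with the platform (S'→S): u = (0.99317 + 0.45)/(1 + 0.99317×0.45) = 1.44317/1.4469265 = 0.9974.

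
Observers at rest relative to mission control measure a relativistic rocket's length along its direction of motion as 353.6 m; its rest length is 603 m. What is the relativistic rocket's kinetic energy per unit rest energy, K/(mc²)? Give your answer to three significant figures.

0.705

γ = L₀/L = 603/353.6 = 1.70532.
K/(mc²) = γ − 1 = 1.70532 − 1 = 0.705.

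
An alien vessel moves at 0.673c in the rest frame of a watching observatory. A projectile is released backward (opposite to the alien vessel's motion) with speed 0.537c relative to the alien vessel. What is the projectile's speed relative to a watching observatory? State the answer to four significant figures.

Relativistic velocity addition: u = (u' + v)/(1 + u'v/c²), with u' = −0.537c and v = 0.673c.
Numerator: −0.537 + 0.673 = 0.136. Denominator: 1 + (−0.537)(0.673) = 0.638599.
u = 0.136/0.638599 = 0.21297, so the speed is 0.2130c.

0.2130c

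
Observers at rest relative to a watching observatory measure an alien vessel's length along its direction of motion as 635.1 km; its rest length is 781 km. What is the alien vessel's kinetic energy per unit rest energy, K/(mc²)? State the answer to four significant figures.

Length contraction gives γ = L₀/L = 781/635.1 = 1.22973.
Since K = (γ−1)mc², K/(mc²) = 1.22973 − 1 = 0.2297.

0.2297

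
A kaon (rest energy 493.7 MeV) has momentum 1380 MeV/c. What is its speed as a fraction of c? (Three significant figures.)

0.942c

pc/(mc²) = 1380/493.7 = 2.7952 = βγ = β/√(1−β²).
So β² = x²/(1 + x²) with x = 2.7952: x² = 7.81314, β² = 7.81314/8.81314 = 0.886533, β = 0.942.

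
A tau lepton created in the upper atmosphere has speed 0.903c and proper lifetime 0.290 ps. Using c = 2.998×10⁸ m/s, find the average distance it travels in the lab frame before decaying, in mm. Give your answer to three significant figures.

With β = 0.903, γ = 1/√(1 − 0.903²) = 1/√0.184591 = 2.3275.
Lab-frame lifetime: Δt = γτ = 2.3275 × 0.290 ps = 0.67497 ps.
Distance: d = vΔt = 0.903 × 2.998×10⁸ m/s × 6.7497×10^-13 s = 1.83×10^-4 m = 0.183 mm.

0.183 mm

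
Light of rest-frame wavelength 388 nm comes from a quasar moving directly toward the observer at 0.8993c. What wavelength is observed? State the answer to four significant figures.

89.34 nm

Relativistic Doppler for wavelength: λ_obs = λ_src · √((1−β)/(1+β)).
With β = 0.8993: factor = √(0.1007/1.8993) = 0.23026.
λ_obs = 388 × 0.23026 = 89.34 nm.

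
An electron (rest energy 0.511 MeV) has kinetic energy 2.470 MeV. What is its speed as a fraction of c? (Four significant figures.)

K = (γ−1)mc², so γ = 1 + 2.470/0.511 = 5.8337.
Then v/c = √(1 − γ⁻²) = √(1 − 0.0293841) = √0.9706159 = 0.9852.

0.9852c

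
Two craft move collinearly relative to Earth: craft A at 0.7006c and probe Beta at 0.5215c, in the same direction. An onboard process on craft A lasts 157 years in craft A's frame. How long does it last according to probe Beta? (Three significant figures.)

Transform craft A's velocity into probe Beta's frame: (0.7006 − 0.5215)/(1 − 0.7006·0.5215) = 0.1791/0.6346371, so the relative speed is 0.28221c.
At |u| = 0.28221c, γ = (1 − 0.0796425)^(−1/2) = 1.0424.
The clock on craft A records proper time, so probe Beta measures Δt = γΔτ = 1.0424 × 157 = 164 years.

164 years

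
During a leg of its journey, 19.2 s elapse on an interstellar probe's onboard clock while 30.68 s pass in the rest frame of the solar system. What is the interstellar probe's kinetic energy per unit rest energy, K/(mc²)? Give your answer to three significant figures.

0.598

The time-dilation ratio gives γ = 30.68/19.2 = 1.59792.
Since K = (γ−1)mc², K/(mc²) = 1.59792 − 1 = 0.598.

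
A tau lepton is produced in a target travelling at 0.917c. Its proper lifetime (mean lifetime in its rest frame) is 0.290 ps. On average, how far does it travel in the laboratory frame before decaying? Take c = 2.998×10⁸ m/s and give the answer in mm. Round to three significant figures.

γ = 1/√(1 − β²) = 1/√(1 − 0.840889) = 1/√0.159111 = 1/0.398887 = 2.507.
Lab-frame lifetime: Δt = γτ = 2.507 × 0.290 ps = 0.72703 ps.
Distance: d = vΔt = 0.917 × 2.998×10⁸ m/s × 7.2703×10^-13 s = 2.00×10^-4 m = 0.200 mm.

0.200 mm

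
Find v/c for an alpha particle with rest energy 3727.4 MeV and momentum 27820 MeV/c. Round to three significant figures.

βγ = pc/(mc²) = 27820/3727.4 = 7.4636.
Since γ² = 1 + (βγ)² = 56.7053, γ = √56.7053 = 7.53029, and β = (βγ)/γ = 7.4636/7.53029 = 0.991.

0.991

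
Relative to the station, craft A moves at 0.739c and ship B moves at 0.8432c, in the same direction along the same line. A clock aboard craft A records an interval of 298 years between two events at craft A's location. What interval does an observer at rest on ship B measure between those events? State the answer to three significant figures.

310 years

Speed of craft A in ship B's frame: u = (v_A − v_B)/(1 − v_A v_B/c²) = (0.739 − 0.8432)/(1 − 0.739×0.8432) = −0.1042/0.3768752 = −0.27648; |u| = 0.27648c.
γ for this relative speed: γ = 1/√(1 − 0.0764412) = 1.0406.
The clock on craft A records proper time, so ship B measures Δt = γΔτ = 1.0406 × 298 = 310 years.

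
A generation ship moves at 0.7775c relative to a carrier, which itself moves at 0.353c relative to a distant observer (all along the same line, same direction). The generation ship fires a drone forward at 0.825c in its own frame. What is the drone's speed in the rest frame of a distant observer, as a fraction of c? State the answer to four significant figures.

First combine the drone and generation ship (S''→S'): u₁ = (0.825 + 0.7775)/(1 + 0.825×0.7775) = 1.6025/1.6414375 = 0.97628.
Then combine with the carrier (S'→S): u = (0.97628 + 0.353)/(1 + 0.97628×0.353) = 1.32928/1.34462684 = 0.98859.

0.9886c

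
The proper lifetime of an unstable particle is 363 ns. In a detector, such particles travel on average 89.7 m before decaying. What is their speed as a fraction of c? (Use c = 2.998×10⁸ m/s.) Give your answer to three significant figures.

d = βγcτ ⇒ βγ = d/(cτ) = 89.70 m / (108.8274 m) = 0.82424.
β = (βγ)/√(1+(βγ)²) = 0.82424/√1.679372 = 0.636.

0.636c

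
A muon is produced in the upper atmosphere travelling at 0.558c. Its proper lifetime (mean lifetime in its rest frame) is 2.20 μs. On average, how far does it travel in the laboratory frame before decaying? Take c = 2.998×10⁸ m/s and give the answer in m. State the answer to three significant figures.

With β = 0.558, γ = 1/√(1 − 0.558²) = 1/√0.688636 = 1.2051.
Lab-frame lifetime: Δt = γτ = 1.2051 × 2.20 μs = 2.6512 μs.
Distance: d = vΔt = 0.558 × 2.998×10⁸ m/s × 2.6512×10^-6 s = 444 m.

444 m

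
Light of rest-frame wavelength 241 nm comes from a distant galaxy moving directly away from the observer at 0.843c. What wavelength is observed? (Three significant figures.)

Relativistic Doppler for wavelength: λ_obs = λ_src · √((1+β)/(1−β)).
With β = 0.843: factor = √(1.843/0.157) = 3.4262.
λ_obs = 241 × 3.4262 = 826 nm.

826 nm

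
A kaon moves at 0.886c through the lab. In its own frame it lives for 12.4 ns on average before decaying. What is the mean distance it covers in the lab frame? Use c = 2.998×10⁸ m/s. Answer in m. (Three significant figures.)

γ = 1/√(1 − β²) = 1/√(1 − 0.784996) = 1/√0.215004 = 1/0.463685 = 2.1566.
Lab-frame lifetime: Δt = γτ = 2.1566 × 12.4 ns = 26.742 ns.
Distance: d = vΔt = 0.886 × 2.998×10⁸ m/s × 2.6742×10^-8 s = 7.10 m.

7.10 m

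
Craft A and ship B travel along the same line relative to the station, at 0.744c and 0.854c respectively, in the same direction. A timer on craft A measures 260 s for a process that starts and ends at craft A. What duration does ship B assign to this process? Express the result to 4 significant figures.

272.7 s

The velocity of craft A relative to ship B is (0.744 − 0.854)c / (1 − 0.744×0.854) = −0.30168c; relative speed 0.30168c.
At |u| = 0.30168c, γ = (1 − 0.0910108)^(−1/2) = 1.0489.
Craft A's interval is proper; time dilation gives Δt_B = γΔτ = 1.0489 × 260 s = 272.7 s.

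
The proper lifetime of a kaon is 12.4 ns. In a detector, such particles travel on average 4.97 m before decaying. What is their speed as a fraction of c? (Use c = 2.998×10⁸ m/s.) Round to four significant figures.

0.8008c

d = βγcτ ⇒ βγ = d/(cτ) = 4.970 m / (3.71752 m) = 1.3369.
β = (βγ)/√(1+(βγ)²) = 1.3369/√2.7873 = 0.8008.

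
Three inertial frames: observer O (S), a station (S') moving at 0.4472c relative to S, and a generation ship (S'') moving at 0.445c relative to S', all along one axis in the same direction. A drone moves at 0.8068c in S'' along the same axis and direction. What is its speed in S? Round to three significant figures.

Compose velocities in two stages. Stage 1 (into S'): u₁ = (0.8068+0.445)/(1+0.8068×0.445) = 0.9211.
Stage 2 (into S): u = (0.9211+0.4472)/(1+0.9211×0.4472) = 0.96911, so the speed is 0.969c.

0.969c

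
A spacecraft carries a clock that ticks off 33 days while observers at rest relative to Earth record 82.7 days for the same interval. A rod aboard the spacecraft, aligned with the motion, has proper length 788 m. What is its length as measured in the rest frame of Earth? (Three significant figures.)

314 m

The time-dilation ratio gives γ = 82.7/33 = 2.50606.
The rod contracts by the same γ: 788 m / 2.50606 = 314 m.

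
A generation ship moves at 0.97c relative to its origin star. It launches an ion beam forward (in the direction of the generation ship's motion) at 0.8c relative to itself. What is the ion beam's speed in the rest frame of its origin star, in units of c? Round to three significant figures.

Relativistic velocity addition: u = (u' + v)/(1 + u'v/c²), with u' = 0.8c and v = 0.97c.
Numerator: 0.8 + 0.97 = 1.77. Denominator: 1 + (0.8)(0.97) = 1.776.
u = 1.77/1.776 = 0.99662, so the speed is 0.997c.

0.997c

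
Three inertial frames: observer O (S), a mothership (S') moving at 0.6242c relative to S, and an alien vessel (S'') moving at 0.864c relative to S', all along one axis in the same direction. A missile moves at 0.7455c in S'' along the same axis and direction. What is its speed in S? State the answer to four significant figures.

Apply u = (u'+v)/(1+u'v) twice. Missile in the mothership frame: (0.7455+0.864)/(1+0.7455·0.864) = 1.6095/1.644112 = 0.97895c.
That velocity, transformed to the rest frame of observer O: (0.97895+0.6242)/(1+0.97895·0.6242) = 1.60315/1.61106059 = 0.99509c.

0.9951c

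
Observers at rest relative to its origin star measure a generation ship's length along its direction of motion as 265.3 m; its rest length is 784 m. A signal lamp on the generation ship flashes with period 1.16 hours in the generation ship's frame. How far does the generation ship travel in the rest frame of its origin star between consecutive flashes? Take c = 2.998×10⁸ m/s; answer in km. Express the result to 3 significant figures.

Length contraction gives γ = L₀/L = 784/265.3 = 2.95515.
β = √(1 − 1/γ²) = 0.94101. Lab-frame period = γτ = 2.95515×1.16 hours = 3.428 hours. Distance = βc × γτ = 0.94101 × 2.998×10⁸ m/s × 12340.8 s = 3.4815×10^12 m = 3.48×10^9 km.

3.48×10^9 km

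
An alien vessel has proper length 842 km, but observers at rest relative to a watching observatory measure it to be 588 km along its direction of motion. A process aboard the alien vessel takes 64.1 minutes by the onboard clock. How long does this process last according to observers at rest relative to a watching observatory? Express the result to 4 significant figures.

Length contraction gives γ = L₀/L = 842/588 = 1.43197.
Δt = γΔτ = 1.43197 × 64.1 = 91.79 minutes.

91.79 minutes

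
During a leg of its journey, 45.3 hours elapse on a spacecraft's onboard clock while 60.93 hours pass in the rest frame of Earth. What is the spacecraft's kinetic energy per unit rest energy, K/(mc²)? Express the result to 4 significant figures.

0.3450

The time-dilation ratio gives γ = 60.93/45.3 = 1.34503.
K/(mc²) = γ − 1 = 1.34503 − 1 = 0.3450.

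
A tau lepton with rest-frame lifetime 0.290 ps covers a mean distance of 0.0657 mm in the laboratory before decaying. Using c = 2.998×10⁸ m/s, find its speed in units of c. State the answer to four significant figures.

0.6029c

d = βγcτ ⇒ βγ = d/(cτ) = 6.570×10^-5 m / (8.6942×10^-5 m) = 0.75568.
β = (βγ)/√(1+(βγ)²) = 0.75568/√1.571052 = 0.6029.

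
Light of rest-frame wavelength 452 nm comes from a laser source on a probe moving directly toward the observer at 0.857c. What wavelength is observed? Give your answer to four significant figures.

125.4 nm

Relativistic Doppler for wavelength: λ_obs = λ_src · √((1−β)/(1+β)).
With β = 0.857: factor = √(0.143/1.857) = 0.2775.
λ_obs = 452 × 0.2775 = 125.4 nm.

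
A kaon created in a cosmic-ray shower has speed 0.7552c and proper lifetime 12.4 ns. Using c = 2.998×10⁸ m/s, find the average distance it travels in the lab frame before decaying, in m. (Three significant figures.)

Lorentz factor: γ = (1 − 0.57032704)^(−1/2) = 1.5256.
Lab-frame lifetime: Δt = γτ = 1.5256 × 12.4 ns = 18.917 ns.
Distance: d = vΔt = 0.7552 × 2.998×10⁸ m/s × 1.8917×10^-8 s = 4.28 m.

4.28 m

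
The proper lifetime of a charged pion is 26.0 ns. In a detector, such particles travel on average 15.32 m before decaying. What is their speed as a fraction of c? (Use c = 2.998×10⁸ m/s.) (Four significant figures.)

0.8913c

Let x = d/(cτ) = 15.32 m / (2.998×10⁸ m/s × 2.600×10^-8 s) = 1.9654. Since d = βγcτ, x = βγ = β/√(1−β²).
Solving: β² = x²/(1+x²) = 3.8628/4.8628 = 0.794357, so β = 0.8913.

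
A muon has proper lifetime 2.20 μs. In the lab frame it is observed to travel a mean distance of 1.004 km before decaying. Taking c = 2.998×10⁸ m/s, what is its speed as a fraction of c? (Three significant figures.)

Lab distance = (lab lifetime)·v = γτ·βc, so βγ = d/(cτ) = 1004/(2.998×10⁸ × 2.200×10^-6) = 1.5222.
With βγ = 1.5222: γ² = 1 + (βγ)² = 3.31709, and β = (βγ)/γ = 1.5222/1.82129 = 0.836.

0.836c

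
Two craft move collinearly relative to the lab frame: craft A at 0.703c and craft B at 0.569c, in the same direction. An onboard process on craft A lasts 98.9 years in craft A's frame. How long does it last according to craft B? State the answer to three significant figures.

101 years

Speed of craft A in craft B's frame: u = (v_A − v_B)/(1 − v_A v_B/c²) = (0.703 − 0.569)/(1 − 0.703×0.569) = 0.134/0.599993 = 0.22334; |u| = 0.22334c.
γ for this relative speed: γ = 1/√(1 − 0.0498808) = 1.0259.
The clock on craft A records proper time, so craft B measures Δt = γΔτ = 1.0259 × 98.9 = 101 years.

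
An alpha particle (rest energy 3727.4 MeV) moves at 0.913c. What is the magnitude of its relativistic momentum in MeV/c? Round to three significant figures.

8340 MeV/c

With β = 0.913, γ = 1/√(1 − 0.913²) = 1/√0.166431 = 2.4512.
Momentum: p = γβ·mc = 2.4512 × 0.913 × 3727.4 MeV/c = 8340 MeV/c.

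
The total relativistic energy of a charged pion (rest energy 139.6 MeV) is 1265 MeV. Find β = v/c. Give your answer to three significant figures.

0.994

γ = E/(mc²) = 1265/139.6 = 9.0616.
β = √(1 − 1/γ²) = √(1 − 0.0121784) = √0.9878216 = 0.994.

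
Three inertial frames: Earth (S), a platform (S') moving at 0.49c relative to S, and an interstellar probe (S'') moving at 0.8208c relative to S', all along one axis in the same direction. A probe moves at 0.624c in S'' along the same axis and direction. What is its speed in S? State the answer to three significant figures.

Compose velocities in two stages. Stage 1 (into S'): u₁ = (0.624+0.8208)/(1+0.624×0.8208) = 0.95544.
Stage 2 (into S): u = (0.95544+0.49)/(1+0.95544×0.49) = 0.98452, so the speed is 0.985c.

0.985c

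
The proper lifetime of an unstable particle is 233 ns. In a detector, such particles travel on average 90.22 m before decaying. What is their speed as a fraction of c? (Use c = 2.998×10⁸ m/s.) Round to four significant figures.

0.7907c

Let x = d/(cτ) = 90.22 m / (2.998×10⁸ m/s × 2.330×10^-7 s) = 1.2916. Since d = βγcτ, x = βγ = β/√(1−β²).
Solving: β² = x²/(1+x²) = 1.66823/2.66823 = 0.62522, so β = 0.7907.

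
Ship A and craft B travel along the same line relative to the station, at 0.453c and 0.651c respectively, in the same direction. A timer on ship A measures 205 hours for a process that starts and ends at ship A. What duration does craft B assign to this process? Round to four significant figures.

Transform ship A's velocity into craft B's frame: (0.453 − 0.651)/(1 − 0.453·0.651) = −0.198/0.705097, so the relative speed is 0.28081c.
γ for this relative speed: γ = 1/√(1 − 0.0788543) = 1.0419.
Ship A's interval is proper; time dilation gives Δt_B = γΔτ = 1.0419 × 205 hours = 213.6 hours.

213.6 hours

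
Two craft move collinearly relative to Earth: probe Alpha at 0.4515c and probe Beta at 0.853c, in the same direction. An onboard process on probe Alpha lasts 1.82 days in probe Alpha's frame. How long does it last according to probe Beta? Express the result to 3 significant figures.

Transform probe Alpha's velocity into probe Beta's frame: (0.4515 − 0.853)/(1 − 0.4515·0.853) = −0.4015/0.6148705, so the relative speed is 0.65298c.
γ for this relative speed: γ = 1/√(1 − 0.426383) = 1.3203.
The clock on probe Alpha records proper time, so probe Beta measures Δt = γΔτ = 1.3203 × 1.82 = 2.40 days.

2.40 days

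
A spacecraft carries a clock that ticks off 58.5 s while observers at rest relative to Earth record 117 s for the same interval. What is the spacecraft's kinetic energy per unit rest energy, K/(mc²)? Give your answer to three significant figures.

The time-dilation ratio gives γ = 117/58.5 = 2.
K/(mc²) = γ − 1 = 2 − 1 = 1.00.

1.00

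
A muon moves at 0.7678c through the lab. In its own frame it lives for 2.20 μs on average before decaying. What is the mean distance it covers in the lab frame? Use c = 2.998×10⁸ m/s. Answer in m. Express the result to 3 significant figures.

β² = 0.58951684, so γ = 1/√0.41048316 = 1.5608.
Lab-frame lifetime: Δt = γτ = 1.5608 × 2.20 μs = 3.4338 μs.
Distance: d = vΔt = 0.7678 × 2.998×10⁸ m/s × 3.4338×10^-6 s = 790 m.

790 m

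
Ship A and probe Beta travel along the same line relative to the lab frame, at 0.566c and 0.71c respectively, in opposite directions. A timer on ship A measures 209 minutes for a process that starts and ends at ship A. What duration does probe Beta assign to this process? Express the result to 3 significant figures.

505 minutes

The velocity of ship A relative to probe Beta is (0.566 + 0.71)c / (1 + 0.566×0.71) = 0.91022c; relative speed 0.91022c.
At |u| = 0.91022c, γ = (1 − 0.8285)^(−1/2) = 2.4147.
Ship A's interval is proper; time dilation gives Δt_B = γΔτ = 2.4147 × 209 minutes = 505 minutes.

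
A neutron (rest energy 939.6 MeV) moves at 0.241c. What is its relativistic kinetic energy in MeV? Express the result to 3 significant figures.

28.5 MeV

γ = 1/√(1 − β²) = 1/√(1 − 0.058081) = 1/√0.941919 = 1/0.970525 = 1.03037.
Kinetic energy: K = (γ − 1)mc² = (1.03037 − 1) × 939.6 MeV = 0.03037 × 939.6 = 28.5 MeV.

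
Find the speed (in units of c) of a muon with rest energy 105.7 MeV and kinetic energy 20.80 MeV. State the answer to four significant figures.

K = (γ−1)mc², so γ = 1 + 20.80/105.7 = 1.1968.
Then v/c = √(1 − γ⁻²) = √(1 − 0.698163) = √0.301837 = 0.5494.

0.5494c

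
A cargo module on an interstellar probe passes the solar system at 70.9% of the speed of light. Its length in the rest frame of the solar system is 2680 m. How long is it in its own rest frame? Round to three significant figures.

γ = 1/√(1 − β²) = 1/√(1 − 0.502681) = 1/√0.497319 = 1/0.705208 = 1.418.
Proper length: L₀ = γ·L = 1.418 × 2680 = 3800 m.

3800 m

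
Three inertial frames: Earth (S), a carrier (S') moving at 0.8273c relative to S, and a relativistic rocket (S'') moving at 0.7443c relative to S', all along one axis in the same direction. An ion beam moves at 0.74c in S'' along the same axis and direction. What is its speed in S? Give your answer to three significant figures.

Apply u = (u'+v)/(1+u'v) twice. Ion beam in the carrier frame: (0.74+0.7443)/(1+0.74·0.7443) = 1.4843/1.550782 = 0.95713c.
That velocity, transformed to the rest frame of Earth: (0.95713+0.8273)/(1+0.95713·0.8273) = 1.78443/1.791833649 = 0.99587c.

0.996c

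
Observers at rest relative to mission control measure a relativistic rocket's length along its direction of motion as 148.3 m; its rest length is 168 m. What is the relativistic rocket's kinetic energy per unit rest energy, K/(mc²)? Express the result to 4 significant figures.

Length contraction gives γ = L₀/L = 168/148.3 = 1.13284.
Since K = (γ−1)mc², K/(mc²) = 1.13284 − 1 = 0.1328.

0.1328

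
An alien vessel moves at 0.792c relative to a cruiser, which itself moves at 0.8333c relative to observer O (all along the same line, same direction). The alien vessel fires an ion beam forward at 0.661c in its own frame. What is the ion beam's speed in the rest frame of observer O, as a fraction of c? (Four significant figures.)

0.9957c

Apply u = (u'+v)/(1+u'v) twice. Ion beam in the cruiser frame: (0.661+0.792)/(1+0.661·0.792) = 1.453/1.523512 = 0.95372c.
That velocity, transformed to the rest frame of observer O: (0.95372+0.8333)/(1+0.95372·0.8333) = 1.78702/1.794734876 = 0.9957c.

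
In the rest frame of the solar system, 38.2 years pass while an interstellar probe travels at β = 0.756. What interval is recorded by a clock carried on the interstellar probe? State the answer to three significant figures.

γ = 1/√(1 − β²) = 1/√(1 − 0.571536) = 1/√0.428464 = 1/0.654572 = 1.5277.
The interstellar probe's clock runs slow as seen from the solar system, so Δτ = Δt/γ = 38.2/1.5277 = 25.0 years.

25.0 years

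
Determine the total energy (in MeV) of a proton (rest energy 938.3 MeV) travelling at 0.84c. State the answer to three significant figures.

With β = 0.84, γ = 1/√(1 − 0.84²) = 1/√0.2944 = 1.843.
Total energy: E = γmc² = 1.843 × 938.3 MeV = 1730 MeV.

1730 MeV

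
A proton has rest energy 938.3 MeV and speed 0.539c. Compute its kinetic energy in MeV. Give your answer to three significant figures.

176 MeV

γ = 1/√(1 − β²) = 1/√(1 − 0.290521) = 1/√0.709479 = 1/0.842306 = 1.18722.
Kinetic energy: K = (γ − 1)mc² = (1.18722 − 1) × 938.3 MeV = 0.18722 × 938.3 = 176 MeV.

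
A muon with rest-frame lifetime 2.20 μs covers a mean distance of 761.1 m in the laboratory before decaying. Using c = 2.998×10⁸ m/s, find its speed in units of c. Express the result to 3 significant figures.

d = βγcτ ⇒ βγ = d/(cτ) = 761.1 m / (659.56 m) = 1.154.
β = (βγ)/√(1+(βγ)²) = 1.154/√2.33172 = 0.756.

0.756c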